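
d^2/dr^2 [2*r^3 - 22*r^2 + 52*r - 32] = 12*r - 44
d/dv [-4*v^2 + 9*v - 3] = 9 - 8*v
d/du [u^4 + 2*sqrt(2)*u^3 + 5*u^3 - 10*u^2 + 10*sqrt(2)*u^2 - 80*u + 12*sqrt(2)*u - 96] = 4*u^3 + 6*sqrt(2)*u^2 + 15*u^2 - 20*u + 20*sqrt(2)*u - 80 + 12*sqrt(2)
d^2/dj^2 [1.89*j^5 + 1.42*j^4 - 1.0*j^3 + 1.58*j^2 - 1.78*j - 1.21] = 37.8*j^3 + 17.04*j^2 - 6.0*j + 3.16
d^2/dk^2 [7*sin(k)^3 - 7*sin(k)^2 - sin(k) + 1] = -63*sin(k)^3 + 28*sin(k)^2 + 43*sin(k) - 14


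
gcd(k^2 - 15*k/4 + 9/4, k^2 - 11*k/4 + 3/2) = k - 3/4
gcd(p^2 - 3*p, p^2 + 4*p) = p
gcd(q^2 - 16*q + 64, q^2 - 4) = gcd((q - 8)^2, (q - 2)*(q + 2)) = 1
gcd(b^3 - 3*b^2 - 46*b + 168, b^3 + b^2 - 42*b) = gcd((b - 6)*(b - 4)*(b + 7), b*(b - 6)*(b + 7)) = b^2 + b - 42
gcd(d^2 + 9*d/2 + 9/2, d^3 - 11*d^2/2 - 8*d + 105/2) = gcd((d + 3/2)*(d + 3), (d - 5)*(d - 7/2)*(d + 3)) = d + 3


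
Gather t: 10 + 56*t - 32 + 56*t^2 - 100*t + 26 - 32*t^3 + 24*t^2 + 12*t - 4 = -32*t^3 + 80*t^2 - 32*t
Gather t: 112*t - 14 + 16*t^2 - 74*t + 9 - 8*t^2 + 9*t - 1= 8*t^2 + 47*t - 6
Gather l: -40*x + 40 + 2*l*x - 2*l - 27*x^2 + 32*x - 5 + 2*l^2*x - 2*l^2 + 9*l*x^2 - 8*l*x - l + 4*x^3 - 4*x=l^2*(2*x - 2) + l*(9*x^2 - 6*x - 3) + 4*x^3 - 27*x^2 - 12*x + 35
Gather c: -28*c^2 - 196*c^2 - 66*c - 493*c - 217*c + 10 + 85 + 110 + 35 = -224*c^2 - 776*c + 240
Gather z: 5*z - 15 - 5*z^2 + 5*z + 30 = -5*z^2 + 10*z + 15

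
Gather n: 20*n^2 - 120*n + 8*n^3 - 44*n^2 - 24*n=8*n^3 - 24*n^2 - 144*n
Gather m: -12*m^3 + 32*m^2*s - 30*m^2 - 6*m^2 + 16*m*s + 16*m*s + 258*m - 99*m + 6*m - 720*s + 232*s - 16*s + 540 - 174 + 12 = -12*m^3 + m^2*(32*s - 36) + m*(32*s + 165) - 504*s + 378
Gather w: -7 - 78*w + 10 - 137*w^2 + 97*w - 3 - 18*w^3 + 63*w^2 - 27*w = -18*w^3 - 74*w^2 - 8*w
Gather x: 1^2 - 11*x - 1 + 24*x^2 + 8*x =24*x^2 - 3*x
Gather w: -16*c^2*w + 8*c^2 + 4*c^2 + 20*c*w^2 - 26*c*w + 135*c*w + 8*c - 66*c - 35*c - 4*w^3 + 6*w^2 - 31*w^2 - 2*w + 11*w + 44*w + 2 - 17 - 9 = 12*c^2 - 93*c - 4*w^3 + w^2*(20*c - 25) + w*(-16*c^2 + 109*c + 53) - 24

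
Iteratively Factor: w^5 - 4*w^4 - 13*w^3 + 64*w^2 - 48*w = (w + 4)*(w^4 - 8*w^3 + 19*w^2 - 12*w) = (w - 4)*(w + 4)*(w^3 - 4*w^2 + 3*w) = w*(w - 4)*(w + 4)*(w^2 - 4*w + 3) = w*(w - 4)*(w - 3)*(w + 4)*(w - 1)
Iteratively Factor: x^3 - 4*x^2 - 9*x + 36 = (x - 3)*(x^2 - x - 12) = (x - 3)*(x + 3)*(x - 4)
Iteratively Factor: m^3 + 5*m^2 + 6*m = (m)*(m^2 + 5*m + 6) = m*(m + 2)*(m + 3)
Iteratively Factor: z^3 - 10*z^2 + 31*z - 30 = (z - 5)*(z^2 - 5*z + 6) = (z - 5)*(z - 3)*(z - 2)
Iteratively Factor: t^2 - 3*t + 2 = (t - 2)*(t - 1)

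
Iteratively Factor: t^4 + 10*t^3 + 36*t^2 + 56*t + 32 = (t + 2)*(t^3 + 8*t^2 + 20*t + 16) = (t + 2)^2*(t^2 + 6*t + 8) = (t + 2)^3*(t + 4)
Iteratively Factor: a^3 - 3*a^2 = (a)*(a^2 - 3*a) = a^2*(a - 3)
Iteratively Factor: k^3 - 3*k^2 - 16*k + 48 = (k - 4)*(k^2 + k - 12) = (k - 4)*(k - 3)*(k + 4)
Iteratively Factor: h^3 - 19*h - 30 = (h + 2)*(h^2 - 2*h - 15) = (h + 2)*(h + 3)*(h - 5)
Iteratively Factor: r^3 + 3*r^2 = (r)*(r^2 + 3*r) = r^2*(r + 3)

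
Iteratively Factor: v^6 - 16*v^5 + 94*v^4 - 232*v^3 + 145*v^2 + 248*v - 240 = (v + 1)*(v^5 - 17*v^4 + 111*v^3 - 343*v^2 + 488*v - 240) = (v - 4)*(v + 1)*(v^4 - 13*v^3 + 59*v^2 - 107*v + 60) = (v - 4)*(v - 3)*(v + 1)*(v^3 - 10*v^2 + 29*v - 20) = (v - 5)*(v - 4)*(v - 3)*(v + 1)*(v^2 - 5*v + 4) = (v - 5)*(v - 4)^2*(v - 3)*(v + 1)*(v - 1)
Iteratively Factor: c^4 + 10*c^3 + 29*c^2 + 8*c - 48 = (c + 4)*(c^3 + 6*c^2 + 5*c - 12) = (c - 1)*(c + 4)*(c^2 + 7*c + 12) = (c - 1)*(c + 3)*(c + 4)*(c + 4)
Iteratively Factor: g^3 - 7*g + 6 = (g - 1)*(g^2 + g - 6) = (g - 2)*(g - 1)*(g + 3)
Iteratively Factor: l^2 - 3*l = (l - 3)*(l)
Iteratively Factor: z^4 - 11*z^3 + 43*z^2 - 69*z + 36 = (z - 3)*(z^3 - 8*z^2 + 19*z - 12) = (z - 3)^2*(z^2 - 5*z + 4) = (z - 4)*(z - 3)^2*(z - 1)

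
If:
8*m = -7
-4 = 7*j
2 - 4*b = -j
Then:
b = 5/14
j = -4/7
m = -7/8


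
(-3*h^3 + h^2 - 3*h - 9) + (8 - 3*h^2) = -3*h^3 - 2*h^2 - 3*h - 1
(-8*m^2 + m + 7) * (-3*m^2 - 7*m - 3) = 24*m^4 + 53*m^3 - 4*m^2 - 52*m - 21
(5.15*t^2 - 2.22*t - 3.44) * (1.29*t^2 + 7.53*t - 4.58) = 6.6435*t^4 + 35.9157*t^3 - 44.7412*t^2 - 15.7356*t + 15.7552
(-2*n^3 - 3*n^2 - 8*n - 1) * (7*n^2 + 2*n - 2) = -14*n^5 - 25*n^4 - 58*n^3 - 17*n^2 + 14*n + 2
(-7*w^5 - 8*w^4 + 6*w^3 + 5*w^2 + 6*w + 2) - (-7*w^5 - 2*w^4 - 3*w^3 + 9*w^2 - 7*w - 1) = -6*w^4 + 9*w^3 - 4*w^2 + 13*w + 3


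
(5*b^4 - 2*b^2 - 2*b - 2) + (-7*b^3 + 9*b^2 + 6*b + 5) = 5*b^4 - 7*b^3 + 7*b^2 + 4*b + 3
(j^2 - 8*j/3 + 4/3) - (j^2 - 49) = 151/3 - 8*j/3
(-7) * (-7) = 49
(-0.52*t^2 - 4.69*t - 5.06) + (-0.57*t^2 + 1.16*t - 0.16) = -1.09*t^2 - 3.53*t - 5.22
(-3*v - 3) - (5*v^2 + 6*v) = -5*v^2 - 9*v - 3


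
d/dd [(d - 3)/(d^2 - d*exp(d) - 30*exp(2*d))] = (d^2 - d*exp(d) + (d - 3)*(d*exp(d) - 2*d + 60*exp(2*d) + exp(d)) - 30*exp(2*d))/(-d^2 + d*exp(d) + 30*exp(2*d))^2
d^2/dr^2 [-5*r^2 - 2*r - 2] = -10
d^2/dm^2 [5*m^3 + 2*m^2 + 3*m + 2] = 30*m + 4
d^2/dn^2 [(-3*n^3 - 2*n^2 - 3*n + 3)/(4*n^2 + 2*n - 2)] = (-17*n^3 + 33*n^2 - 9*n + 4)/(8*n^6 + 12*n^5 - 6*n^4 - 11*n^3 + 3*n^2 + 3*n - 1)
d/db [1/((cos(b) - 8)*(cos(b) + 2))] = 2*(cos(b) - 3)*sin(b)/((cos(b) - 8)^2*(cos(b) + 2)^2)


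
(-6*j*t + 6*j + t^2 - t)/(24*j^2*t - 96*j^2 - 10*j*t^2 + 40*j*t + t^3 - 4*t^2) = (t - 1)/(-4*j*t + 16*j + t^2 - 4*t)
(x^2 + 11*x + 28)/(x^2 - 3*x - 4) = (x^2 + 11*x + 28)/(x^2 - 3*x - 4)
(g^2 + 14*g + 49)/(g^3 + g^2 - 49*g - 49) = (g + 7)/(g^2 - 6*g - 7)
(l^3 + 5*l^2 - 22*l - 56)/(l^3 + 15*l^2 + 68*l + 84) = (l - 4)/(l + 6)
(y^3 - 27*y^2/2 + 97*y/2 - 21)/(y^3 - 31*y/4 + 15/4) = 2*(y^2 - 13*y + 42)/(2*y^2 + y - 15)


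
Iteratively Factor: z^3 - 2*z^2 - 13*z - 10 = (z + 2)*(z^2 - 4*z - 5) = (z + 1)*(z + 2)*(z - 5)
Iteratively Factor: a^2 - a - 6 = (a + 2)*(a - 3)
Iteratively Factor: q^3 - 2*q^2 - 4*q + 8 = (q + 2)*(q^2 - 4*q + 4) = (q - 2)*(q + 2)*(q - 2)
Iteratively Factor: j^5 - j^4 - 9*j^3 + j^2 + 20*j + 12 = (j - 3)*(j^4 + 2*j^3 - 3*j^2 - 8*j - 4) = (j - 3)*(j - 2)*(j^3 + 4*j^2 + 5*j + 2) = (j - 3)*(j - 2)*(j + 2)*(j^2 + 2*j + 1) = (j - 3)*(j - 2)*(j + 1)*(j + 2)*(j + 1)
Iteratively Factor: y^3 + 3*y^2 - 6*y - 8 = (y + 4)*(y^2 - y - 2) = (y + 1)*(y + 4)*(y - 2)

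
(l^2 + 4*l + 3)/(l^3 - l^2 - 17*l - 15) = 1/(l - 5)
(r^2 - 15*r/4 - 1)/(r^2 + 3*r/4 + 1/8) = 2*(r - 4)/(2*r + 1)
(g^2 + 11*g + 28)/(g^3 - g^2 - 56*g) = (g + 4)/(g*(g - 8))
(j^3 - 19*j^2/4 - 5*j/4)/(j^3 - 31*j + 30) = j*(4*j + 1)/(4*(j^2 + 5*j - 6))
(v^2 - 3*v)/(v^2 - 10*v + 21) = v/(v - 7)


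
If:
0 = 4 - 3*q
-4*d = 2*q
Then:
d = -2/3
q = 4/3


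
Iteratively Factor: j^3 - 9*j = (j)*(j^2 - 9) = j*(j + 3)*(j - 3)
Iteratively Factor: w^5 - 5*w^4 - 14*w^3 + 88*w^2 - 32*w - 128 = (w - 4)*(w^4 - w^3 - 18*w^2 + 16*w + 32) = (w - 4)^2*(w^3 + 3*w^2 - 6*w - 8) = (w - 4)^2*(w + 1)*(w^2 + 2*w - 8) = (w - 4)^2*(w - 2)*(w + 1)*(w + 4)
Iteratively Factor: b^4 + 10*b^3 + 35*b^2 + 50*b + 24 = (b + 3)*(b^3 + 7*b^2 + 14*b + 8) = (b + 1)*(b + 3)*(b^2 + 6*b + 8) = (b + 1)*(b + 3)*(b + 4)*(b + 2)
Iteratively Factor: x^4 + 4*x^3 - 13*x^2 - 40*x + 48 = (x + 4)*(x^3 - 13*x + 12) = (x - 3)*(x + 4)*(x^2 + 3*x - 4) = (x - 3)*(x + 4)^2*(x - 1)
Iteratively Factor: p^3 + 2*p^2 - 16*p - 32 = (p + 4)*(p^2 - 2*p - 8) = (p + 2)*(p + 4)*(p - 4)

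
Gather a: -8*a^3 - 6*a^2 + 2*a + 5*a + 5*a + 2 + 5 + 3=-8*a^3 - 6*a^2 + 12*a + 10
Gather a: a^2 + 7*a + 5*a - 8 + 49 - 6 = a^2 + 12*a + 35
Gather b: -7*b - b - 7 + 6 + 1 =-8*b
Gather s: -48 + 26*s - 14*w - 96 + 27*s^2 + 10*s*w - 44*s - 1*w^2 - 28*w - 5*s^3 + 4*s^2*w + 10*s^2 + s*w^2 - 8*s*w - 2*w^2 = -5*s^3 + s^2*(4*w + 37) + s*(w^2 + 2*w - 18) - 3*w^2 - 42*w - 144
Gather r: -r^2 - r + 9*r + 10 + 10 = -r^2 + 8*r + 20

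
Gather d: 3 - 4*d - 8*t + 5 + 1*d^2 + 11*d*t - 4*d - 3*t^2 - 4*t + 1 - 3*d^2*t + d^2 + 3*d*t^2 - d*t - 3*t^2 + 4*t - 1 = d^2*(2 - 3*t) + d*(3*t^2 + 10*t - 8) - 6*t^2 - 8*t + 8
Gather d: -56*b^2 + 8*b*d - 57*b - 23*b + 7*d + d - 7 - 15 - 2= -56*b^2 - 80*b + d*(8*b + 8) - 24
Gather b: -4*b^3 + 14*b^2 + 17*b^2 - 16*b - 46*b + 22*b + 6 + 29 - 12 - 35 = -4*b^3 + 31*b^2 - 40*b - 12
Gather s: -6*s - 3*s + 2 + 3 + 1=6 - 9*s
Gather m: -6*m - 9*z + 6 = -6*m - 9*z + 6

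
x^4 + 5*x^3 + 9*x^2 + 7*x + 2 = (x + 1)^3*(x + 2)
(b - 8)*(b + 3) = b^2 - 5*b - 24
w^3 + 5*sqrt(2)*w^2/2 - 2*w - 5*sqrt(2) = (w - sqrt(2))*(w + sqrt(2))*(w + 5*sqrt(2)/2)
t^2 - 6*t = t*(t - 6)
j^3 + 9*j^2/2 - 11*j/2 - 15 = (j - 2)*(j + 3/2)*(j + 5)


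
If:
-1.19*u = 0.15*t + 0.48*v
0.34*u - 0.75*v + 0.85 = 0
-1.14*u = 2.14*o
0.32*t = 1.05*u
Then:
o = 0.15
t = -0.94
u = -0.29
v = 1.00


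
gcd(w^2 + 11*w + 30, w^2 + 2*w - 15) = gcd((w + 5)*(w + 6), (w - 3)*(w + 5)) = w + 5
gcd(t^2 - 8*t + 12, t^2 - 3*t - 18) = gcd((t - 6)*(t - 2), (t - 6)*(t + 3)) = t - 6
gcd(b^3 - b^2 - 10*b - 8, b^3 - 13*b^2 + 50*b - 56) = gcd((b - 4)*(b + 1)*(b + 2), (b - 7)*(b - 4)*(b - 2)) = b - 4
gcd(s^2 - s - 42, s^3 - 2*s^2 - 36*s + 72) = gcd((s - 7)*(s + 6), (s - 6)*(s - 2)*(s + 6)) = s + 6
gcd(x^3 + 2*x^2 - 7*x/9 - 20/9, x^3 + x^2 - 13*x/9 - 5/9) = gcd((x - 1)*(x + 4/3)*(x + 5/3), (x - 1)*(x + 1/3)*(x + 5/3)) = x^2 + 2*x/3 - 5/3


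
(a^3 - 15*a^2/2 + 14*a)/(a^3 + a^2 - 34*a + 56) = a*(2*a - 7)/(2*(a^2 + 5*a - 14))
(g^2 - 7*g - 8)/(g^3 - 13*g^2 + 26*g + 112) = (g + 1)/(g^2 - 5*g - 14)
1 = 1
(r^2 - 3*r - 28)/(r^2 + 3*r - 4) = (r - 7)/(r - 1)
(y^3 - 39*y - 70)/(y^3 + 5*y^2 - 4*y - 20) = (y - 7)/(y - 2)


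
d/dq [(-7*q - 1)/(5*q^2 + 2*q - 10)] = (35*q^2 + 10*q + 72)/(25*q^4 + 20*q^3 - 96*q^2 - 40*q + 100)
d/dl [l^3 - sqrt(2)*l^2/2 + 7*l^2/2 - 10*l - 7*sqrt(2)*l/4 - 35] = 3*l^2 - sqrt(2)*l + 7*l - 10 - 7*sqrt(2)/4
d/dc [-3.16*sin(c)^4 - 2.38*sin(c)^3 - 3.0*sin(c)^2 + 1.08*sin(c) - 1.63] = (-12.64*sin(c)^3 - 7.14*sin(c)^2 - 6.0*sin(c) + 1.08)*cos(c)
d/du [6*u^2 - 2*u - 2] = 12*u - 2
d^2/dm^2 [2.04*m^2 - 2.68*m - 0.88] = 4.08000000000000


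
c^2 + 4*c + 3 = (c + 1)*(c + 3)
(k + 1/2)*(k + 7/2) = k^2 + 4*k + 7/4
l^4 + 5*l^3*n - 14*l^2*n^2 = l^2*(l - 2*n)*(l + 7*n)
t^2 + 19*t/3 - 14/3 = (t - 2/3)*(t + 7)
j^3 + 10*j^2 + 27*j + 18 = (j + 1)*(j + 3)*(j + 6)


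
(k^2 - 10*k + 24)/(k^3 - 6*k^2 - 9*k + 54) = (k - 4)/(k^2 - 9)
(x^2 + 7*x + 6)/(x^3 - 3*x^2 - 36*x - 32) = (x + 6)/(x^2 - 4*x - 32)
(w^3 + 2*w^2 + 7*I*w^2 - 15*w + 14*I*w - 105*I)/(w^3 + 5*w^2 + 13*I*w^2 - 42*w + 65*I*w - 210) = (w - 3)/(w + 6*I)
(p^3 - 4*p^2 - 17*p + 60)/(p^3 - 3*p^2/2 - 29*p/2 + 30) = 2*(p - 5)/(2*p - 5)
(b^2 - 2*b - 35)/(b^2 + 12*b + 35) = (b - 7)/(b + 7)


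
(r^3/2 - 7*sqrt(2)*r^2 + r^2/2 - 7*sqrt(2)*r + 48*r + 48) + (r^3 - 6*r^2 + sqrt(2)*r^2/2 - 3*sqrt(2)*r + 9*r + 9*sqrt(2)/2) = 3*r^3/2 - 13*sqrt(2)*r^2/2 - 11*r^2/2 - 10*sqrt(2)*r + 57*r + 9*sqrt(2)/2 + 48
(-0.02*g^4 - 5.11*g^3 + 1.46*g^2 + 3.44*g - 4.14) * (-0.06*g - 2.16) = 0.0012*g^5 + 0.3498*g^4 + 10.95*g^3 - 3.36*g^2 - 7.182*g + 8.9424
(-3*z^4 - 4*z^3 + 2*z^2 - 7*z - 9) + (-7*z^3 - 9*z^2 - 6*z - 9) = -3*z^4 - 11*z^3 - 7*z^2 - 13*z - 18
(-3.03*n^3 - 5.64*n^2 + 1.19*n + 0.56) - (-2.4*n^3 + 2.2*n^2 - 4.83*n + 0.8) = -0.63*n^3 - 7.84*n^2 + 6.02*n - 0.24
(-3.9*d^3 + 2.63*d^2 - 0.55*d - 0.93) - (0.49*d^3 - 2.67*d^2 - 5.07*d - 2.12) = -4.39*d^3 + 5.3*d^2 + 4.52*d + 1.19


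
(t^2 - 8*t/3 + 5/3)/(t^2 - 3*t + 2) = (t - 5/3)/(t - 2)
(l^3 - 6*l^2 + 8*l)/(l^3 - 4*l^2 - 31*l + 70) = l*(l - 4)/(l^2 - 2*l - 35)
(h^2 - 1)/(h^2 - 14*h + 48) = (h^2 - 1)/(h^2 - 14*h + 48)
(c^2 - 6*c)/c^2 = (c - 6)/c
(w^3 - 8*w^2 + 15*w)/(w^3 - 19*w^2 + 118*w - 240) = w*(w - 3)/(w^2 - 14*w + 48)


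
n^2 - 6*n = n*(n - 6)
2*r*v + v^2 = v*(2*r + v)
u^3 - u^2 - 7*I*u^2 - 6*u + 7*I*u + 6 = (u - 1)*(u - 6*I)*(u - I)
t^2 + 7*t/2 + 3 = (t + 3/2)*(t + 2)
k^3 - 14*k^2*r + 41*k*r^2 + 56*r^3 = (k - 8*r)*(k - 7*r)*(k + r)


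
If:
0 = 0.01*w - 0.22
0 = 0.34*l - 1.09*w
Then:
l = 70.53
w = 22.00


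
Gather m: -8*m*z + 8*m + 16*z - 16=m*(8 - 8*z) + 16*z - 16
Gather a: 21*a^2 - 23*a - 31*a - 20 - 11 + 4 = 21*a^2 - 54*a - 27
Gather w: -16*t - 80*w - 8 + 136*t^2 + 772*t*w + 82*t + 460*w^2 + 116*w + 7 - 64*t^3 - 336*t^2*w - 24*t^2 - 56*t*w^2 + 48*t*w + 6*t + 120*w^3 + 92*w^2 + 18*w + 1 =-64*t^3 + 112*t^2 + 72*t + 120*w^3 + w^2*(552 - 56*t) + w*(-336*t^2 + 820*t + 54)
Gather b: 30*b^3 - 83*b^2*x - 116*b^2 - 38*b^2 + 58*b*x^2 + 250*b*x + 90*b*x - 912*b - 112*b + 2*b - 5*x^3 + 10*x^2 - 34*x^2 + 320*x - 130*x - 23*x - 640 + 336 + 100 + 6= 30*b^3 + b^2*(-83*x - 154) + b*(58*x^2 + 340*x - 1022) - 5*x^3 - 24*x^2 + 167*x - 198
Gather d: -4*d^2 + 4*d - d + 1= -4*d^2 + 3*d + 1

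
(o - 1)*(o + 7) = o^2 + 6*o - 7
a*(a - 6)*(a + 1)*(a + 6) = a^4 + a^3 - 36*a^2 - 36*a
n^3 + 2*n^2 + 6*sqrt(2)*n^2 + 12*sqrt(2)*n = n*(n + 2)*(n + 6*sqrt(2))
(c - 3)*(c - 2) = c^2 - 5*c + 6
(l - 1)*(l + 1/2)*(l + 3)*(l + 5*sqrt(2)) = l^4 + 5*l^3/2 + 5*sqrt(2)*l^3 - 2*l^2 + 25*sqrt(2)*l^2/2 - 10*sqrt(2)*l - 3*l/2 - 15*sqrt(2)/2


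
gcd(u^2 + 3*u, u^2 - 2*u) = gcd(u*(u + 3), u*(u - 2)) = u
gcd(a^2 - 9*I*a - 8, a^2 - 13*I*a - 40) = a - 8*I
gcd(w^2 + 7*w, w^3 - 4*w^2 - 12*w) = w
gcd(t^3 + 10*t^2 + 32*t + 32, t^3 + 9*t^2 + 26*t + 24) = t^2 + 6*t + 8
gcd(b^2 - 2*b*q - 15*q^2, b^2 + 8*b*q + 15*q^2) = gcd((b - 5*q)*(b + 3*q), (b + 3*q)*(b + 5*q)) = b + 3*q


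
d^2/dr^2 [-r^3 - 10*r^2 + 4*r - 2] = -6*r - 20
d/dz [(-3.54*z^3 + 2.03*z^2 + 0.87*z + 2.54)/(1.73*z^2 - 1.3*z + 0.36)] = (-6.1242*z^4 + 9.204*z^3 - 7.9673*z^2 - 7.3268*z + 3.6152)/(2.9929*z^4 - 4.498*z^3 + 2.9356*z^2 - 0.936*z + 0.1296)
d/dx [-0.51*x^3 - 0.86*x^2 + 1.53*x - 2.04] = -1.53*x^2 - 1.72*x + 1.53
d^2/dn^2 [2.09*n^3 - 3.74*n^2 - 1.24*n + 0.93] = 12.54*n - 7.48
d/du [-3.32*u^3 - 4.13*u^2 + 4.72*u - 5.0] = -9.96*u^2 - 8.26*u + 4.72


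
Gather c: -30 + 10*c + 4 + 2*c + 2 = 12*c - 24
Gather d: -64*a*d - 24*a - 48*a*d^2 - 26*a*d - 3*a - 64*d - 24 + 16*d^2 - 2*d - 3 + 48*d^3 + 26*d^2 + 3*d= -27*a + 48*d^3 + d^2*(42 - 48*a) + d*(-90*a - 63) - 27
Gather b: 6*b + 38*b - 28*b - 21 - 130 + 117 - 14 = 16*b - 48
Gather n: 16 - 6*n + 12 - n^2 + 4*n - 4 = -n^2 - 2*n + 24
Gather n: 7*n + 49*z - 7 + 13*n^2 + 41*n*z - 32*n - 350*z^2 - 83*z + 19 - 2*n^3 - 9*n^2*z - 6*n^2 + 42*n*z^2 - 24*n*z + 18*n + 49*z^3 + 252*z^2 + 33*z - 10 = -2*n^3 + n^2*(7 - 9*z) + n*(42*z^2 + 17*z - 7) + 49*z^3 - 98*z^2 - z + 2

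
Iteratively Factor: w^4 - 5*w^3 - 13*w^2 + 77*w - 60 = (w + 4)*(w^3 - 9*w^2 + 23*w - 15) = (w - 5)*(w + 4)*(w^2 - 4*w + 3) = (w - 5)*(w - 3)*(w + 4)*(w - 1)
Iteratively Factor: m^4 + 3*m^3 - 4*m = (m + 2)*(m^3 + m^2 - 2*m) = (m - 1)*(m + 2)*(m^2 + 2*m) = m*(m - 1)*(m + 2)*(m + 2)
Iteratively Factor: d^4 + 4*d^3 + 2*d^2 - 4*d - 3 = (d + 1)*(d^3 + 3*d^2 - d - 3) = (d - 1)*(d + 1)*(d^2 + 4*d + 3) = (d - 1)*(d + 1)*(d + 3)*(d + 1)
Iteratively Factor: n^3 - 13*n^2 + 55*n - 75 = (n - 5)*(n^2 - 8*n + 15) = (n - 5)^2*(n - 3)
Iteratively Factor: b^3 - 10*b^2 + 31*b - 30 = (b - 3)*(b^2 - 7*b + 10) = (b - 3)*(b - 2)*(b - 5)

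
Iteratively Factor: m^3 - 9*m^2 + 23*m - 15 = (m - 5)*(m^2 - 4*m + 3) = (m - 5)*(m - 1)*(m - 3)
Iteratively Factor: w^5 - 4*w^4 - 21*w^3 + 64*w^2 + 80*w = (w + 1)*(w^4 - 5*w^3 - 16*w^2 + 80*w) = (w + 1)*(w + 4)*(w^3 - 9*w^2 + 20*w) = (w - 4)*(w + 1)*(w + 4)*(w^2 - 5*w) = w*(w - 4)*(w + 1)*(w + 4)*(w - 5)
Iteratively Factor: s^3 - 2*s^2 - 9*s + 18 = (s - 3)*(s^2 + s - 6) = (s - 3)*(s - 2)*(s + 3)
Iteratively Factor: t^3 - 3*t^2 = (t)*(t^2 - 3*t) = t*(t - 3)*(t)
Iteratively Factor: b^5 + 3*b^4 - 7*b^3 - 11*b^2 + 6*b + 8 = (b - 1)*(b^4 + 4*b^3 - 3*b^2 - 14*b - 8) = (b - 1)*(b + 1)*(b^3 + 3*b^2 - 6*b - 8) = (b - 1)*(b + 1)^2*(b^2 + 2*b - 8) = (b - 2)*(b - 1)*(b + 1)^2*(b + 4)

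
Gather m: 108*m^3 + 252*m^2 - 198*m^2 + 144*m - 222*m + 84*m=108*m^3 + 54*m^2 + 6*m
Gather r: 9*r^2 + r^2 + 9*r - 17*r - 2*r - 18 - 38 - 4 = 10*r^2 - 10*r - 60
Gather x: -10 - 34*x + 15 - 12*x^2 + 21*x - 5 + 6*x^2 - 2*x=-6*x^2 - 15*x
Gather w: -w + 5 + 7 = 12 - w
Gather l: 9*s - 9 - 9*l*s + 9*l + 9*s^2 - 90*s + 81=l*(9 - 9*s) + 9*s^2 - 81*s + 72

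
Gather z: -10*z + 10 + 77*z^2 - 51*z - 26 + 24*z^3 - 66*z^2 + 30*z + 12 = 24*z^3 + 11*z^2 - 31*z - 4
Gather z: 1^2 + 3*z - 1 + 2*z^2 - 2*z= 2*z^2 + z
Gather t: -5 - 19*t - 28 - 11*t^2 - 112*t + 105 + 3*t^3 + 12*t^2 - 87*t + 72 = 3*t^3 + t^2 - 218*t + 144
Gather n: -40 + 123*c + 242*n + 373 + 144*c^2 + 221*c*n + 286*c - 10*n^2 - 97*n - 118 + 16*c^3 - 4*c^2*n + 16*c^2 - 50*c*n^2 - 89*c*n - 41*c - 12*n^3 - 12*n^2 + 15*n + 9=16*c^3 + 160*c^2 + 368*c - 12*n^3 + n^2*(-50*c - 22) + n*(-4*c^2 + 132*c + 160) + 224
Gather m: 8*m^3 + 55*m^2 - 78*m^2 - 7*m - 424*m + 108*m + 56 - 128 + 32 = 8*m^3 - 23*m^2 - 323*m - 40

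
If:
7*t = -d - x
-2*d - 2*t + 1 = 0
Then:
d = x/6 + 7/12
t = -x/6 - 1/12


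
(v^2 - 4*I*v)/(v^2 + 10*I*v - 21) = v*(v - 4*I)/(v^2 + 10*I*v - 21)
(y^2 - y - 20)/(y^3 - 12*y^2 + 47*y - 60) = (y + 4)/(y^2 - 7*y + 12)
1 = 1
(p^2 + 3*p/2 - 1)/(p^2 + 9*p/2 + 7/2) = (2*p^2 + 3*p - 2)/(2*p^2 + 9*p + 7)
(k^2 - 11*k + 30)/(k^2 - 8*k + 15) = (k - 6)/(k - 3)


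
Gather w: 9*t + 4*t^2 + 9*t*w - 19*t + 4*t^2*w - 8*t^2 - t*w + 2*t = -4*t^2 - 8*t + w*(4*t^2 + 8*t)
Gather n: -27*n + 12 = 12 - 27*n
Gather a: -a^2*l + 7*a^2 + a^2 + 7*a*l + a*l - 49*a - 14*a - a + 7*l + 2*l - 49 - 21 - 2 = a^2*(8 - l) + a*(8*l - 64) + 9*l - 72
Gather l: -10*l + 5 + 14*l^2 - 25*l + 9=14*l^2 - 35*l + 14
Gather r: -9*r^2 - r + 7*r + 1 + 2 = -9*r^2 + 6*r + 3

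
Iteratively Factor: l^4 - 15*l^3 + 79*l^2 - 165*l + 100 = (l - 4)*(l^3 - 11*l^2 + 35*l - 25) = (l - 4)*(l - 1)*(l^2 - 10*l + 25) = (l - 5)*(l - 4)*(l - 1)*(l - 5)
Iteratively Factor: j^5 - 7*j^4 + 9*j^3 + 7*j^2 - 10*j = (j - 5)*(j^4 - 2*j^3 - j^2 + 2*j) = (j - 5)*(j - 1)*(j^3 - j^2 - 2*j) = (j - 5)*(j - 1)*(j + 1)*(j^2 - 2*j) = (j - 5)*(j - 2)*(j - 1)*(j + 1)*(j)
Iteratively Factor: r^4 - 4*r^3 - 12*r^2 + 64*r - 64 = (r - 4)*(r^3 - 12*r + 16) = (r - 4)*(r - 2)*(r^2 + 2*r - 8) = (r - 4)*(r - 2)*(r + 4)*(r - 2)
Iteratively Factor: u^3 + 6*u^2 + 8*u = (u + 4)*(u^2 + 2*u) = u*(u + 4)*(u + 2)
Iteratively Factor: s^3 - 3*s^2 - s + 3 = (s - 3)*(s^2 - 1) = (s - 3)*(s - 1)*(s + 1)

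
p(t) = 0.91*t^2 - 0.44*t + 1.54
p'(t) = 1.82*t - 0.44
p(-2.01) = 6.10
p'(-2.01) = -4.10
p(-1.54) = 4.38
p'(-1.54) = -3.24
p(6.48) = 36.90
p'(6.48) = 11.35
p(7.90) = 54.86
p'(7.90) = 13.94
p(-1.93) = 5.78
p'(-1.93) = -3.95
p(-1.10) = 3.13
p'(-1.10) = -2.44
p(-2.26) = 7.18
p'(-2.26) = -4.55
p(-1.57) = 4.47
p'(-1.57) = -3.30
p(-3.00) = 11.05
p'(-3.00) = -5.90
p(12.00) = 127.30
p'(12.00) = 21.40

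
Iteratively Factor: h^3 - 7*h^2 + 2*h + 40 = (h - 4)*(h^2 - 3*h - 10) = (h - 4)*(h + 2)*(h - 5)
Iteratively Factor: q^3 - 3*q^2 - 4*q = (q)*(q^2 - 3*q - 4) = q*(q + 1)*(q - 4)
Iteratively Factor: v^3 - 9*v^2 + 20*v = (v - 5)*(v^2 - 4*v) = (v - 5)*(v - 4)*(v)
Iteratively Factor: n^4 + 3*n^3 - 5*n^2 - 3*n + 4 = (n - 1)*(n^3 + 4*n^2 - n - 4) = (n - 1)^2*(n^2 + 5*n + 4) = (n - 1)^2*(n + 4)*(n + 1)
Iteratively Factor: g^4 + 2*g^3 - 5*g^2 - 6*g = (g + 1)*(g^3 + g^2 - 6*g) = g*(g + 1)*(g^2 + g - 6) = g*(g - 2)*(g + 1)*(g + 3)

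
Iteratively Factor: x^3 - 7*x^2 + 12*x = (x - 3)*(x^2 - 4*x) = (x - 4)*(x - 3)*(x)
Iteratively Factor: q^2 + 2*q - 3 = (q + 3)*(q - 1)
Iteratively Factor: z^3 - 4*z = (z - 2)*(z^2 + 2*z) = (z - 2)*(z + 2)*(z)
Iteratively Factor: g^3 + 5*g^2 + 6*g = (g + 3)*(g^2 + 2*g) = g*(g + 3)*(g + 2)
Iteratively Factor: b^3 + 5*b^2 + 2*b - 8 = (b - 1)*(b^2 + 6*b + 8) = (b - 1)*(b + 2)*(b + 4)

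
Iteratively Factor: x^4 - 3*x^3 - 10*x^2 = (x + 2)*(x^3 - 5*x^2) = (x - 5)*(x + 2)*(x^2) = x*(x - 5)*(x + 2)*(x)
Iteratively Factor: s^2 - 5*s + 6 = (s - 3)*(s - 2)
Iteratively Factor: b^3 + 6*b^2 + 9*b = (b)*(b^2 + 6*b + 9) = b*(b + 3)*(b + 3)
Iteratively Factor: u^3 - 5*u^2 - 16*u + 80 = (u - 4)*(u^2 - u - 20) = (u - 5)*(u - 4)*(u + 4)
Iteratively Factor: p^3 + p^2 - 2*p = (p - 1)*(p^2 + 2*p) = (p - 1)*(p + 2)*(p)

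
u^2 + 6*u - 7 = (u - 1)*(u + 7)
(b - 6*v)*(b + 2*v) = b^2 - 4*b*v - 12*v^2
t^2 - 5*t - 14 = (t - 7)*(t + 2)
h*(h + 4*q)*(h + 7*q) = h^3 + 11*h^2*q + 28*h*q^2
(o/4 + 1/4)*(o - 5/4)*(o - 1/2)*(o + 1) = o^4/4 + o^3/16 - 15*o^2/32 - o/8 + 5/32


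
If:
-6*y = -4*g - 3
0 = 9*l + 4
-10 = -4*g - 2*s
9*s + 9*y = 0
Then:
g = 33/8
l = -4/9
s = -13/4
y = 13/4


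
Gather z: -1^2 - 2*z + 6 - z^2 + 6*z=-z^2 + 4*z + 5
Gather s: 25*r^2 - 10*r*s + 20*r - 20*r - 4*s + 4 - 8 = 25*r^2 + s*(-10*r - 4) - 4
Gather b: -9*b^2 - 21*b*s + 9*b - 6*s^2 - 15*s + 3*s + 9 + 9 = -9*b^2 + b*(9 - 21*s) - 6*s^2 - 12*s + 18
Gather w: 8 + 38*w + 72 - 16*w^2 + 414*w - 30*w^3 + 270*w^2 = -30*w^3 + 254*w^2 + 452*w + 80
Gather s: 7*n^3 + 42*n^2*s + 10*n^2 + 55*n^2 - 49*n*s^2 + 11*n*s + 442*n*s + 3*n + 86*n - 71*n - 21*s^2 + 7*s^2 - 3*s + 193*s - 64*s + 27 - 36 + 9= 7*n^3 + 65*n^2 + 18*n + s^2*(-49*n - 14) + s*(42*n^2 + 453*n + 126)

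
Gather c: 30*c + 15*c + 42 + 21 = 45*c + 63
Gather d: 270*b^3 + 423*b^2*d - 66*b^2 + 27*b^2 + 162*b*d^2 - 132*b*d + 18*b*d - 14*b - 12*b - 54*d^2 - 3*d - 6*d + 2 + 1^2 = 270*b^3 - 39*b^2 - 26*b + d^2*(162*b - 54) + d*(423*b^2 - 114*b - 9) + 3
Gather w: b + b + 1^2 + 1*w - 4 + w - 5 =2*b + 2*w - 8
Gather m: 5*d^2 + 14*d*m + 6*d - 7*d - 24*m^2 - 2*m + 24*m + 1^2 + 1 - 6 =5*d^2 - d - 24*m^2 + m*(14*d + 22) - 4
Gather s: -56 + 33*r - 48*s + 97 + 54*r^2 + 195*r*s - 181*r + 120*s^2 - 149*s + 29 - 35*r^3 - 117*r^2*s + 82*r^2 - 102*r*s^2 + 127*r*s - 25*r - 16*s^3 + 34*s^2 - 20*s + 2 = -35*r^3 + 136*r^2 - 173*r - 16*s^3 + s^2*(154 - 102*r) + s*(-117*r^2 + 322*r - 217) + 72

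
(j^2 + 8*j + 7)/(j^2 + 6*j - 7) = (j + 1)/(j - 1)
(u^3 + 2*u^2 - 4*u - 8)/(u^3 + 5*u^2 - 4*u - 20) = (u + 2)/(u + 5)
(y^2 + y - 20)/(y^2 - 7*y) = (y^2 + y - 20)/(y*(y - 7))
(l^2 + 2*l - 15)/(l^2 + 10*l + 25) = (l - 3)/(l + 5)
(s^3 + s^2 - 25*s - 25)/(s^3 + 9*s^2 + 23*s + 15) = (s - 5)/(s + 3)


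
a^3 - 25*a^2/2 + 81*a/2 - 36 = (a - 8)*(a - 3)*(a - 3/2)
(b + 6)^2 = b^2 + 12*b + 36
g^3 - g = g*(g - 1)*(g + 1)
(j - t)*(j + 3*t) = j^2 + 2*j*t - 3*t^2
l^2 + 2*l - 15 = (l - 3)*(l + 5)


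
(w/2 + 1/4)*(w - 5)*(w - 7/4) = w^3/2 - 25*w^2/8 + 43*w/16 + 35/16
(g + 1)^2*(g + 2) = g^3 + 4*g^2 + 5*g + 2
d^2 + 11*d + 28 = (d + 4)*(d + 7)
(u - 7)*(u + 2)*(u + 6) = u^3 + u^2 - 44*u - 84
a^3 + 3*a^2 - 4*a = a*(a - 1)*(a + 4)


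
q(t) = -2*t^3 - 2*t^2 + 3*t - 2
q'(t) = -6*t^2 - 4*t + 3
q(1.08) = -3.61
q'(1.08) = -8.32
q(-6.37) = 414.69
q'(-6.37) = -214.98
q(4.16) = -168.11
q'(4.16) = -117.47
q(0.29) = -1.35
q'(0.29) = 1.34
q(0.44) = -1.24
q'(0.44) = 0.08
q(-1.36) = -4.75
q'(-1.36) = -2.66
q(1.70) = -12.51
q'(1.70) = -21.14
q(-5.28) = 220.80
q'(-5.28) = -143.15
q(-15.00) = 6253.00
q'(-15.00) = -1287.00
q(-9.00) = 1267.00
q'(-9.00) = -447.00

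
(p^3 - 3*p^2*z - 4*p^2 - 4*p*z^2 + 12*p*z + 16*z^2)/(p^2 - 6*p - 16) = (-p^3 + 3*p^2*z + 4*p^2 + 4*p*z^2 - 12*p*z - 16*z^2)/(-p^2 + 6*p + 16)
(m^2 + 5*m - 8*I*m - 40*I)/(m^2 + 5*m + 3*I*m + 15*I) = (m - 8*I)/(m + 3*I)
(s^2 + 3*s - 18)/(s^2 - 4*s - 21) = (-s^2 - 3*s + 18)/(-s^2 + 4*s + 21)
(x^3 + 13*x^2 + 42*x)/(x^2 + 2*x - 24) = x*(x + 7)/(x - 4)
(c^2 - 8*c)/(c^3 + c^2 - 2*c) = (c - 8)/(c^2 + c - 2)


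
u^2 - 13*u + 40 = (u - 8)*(u - 5)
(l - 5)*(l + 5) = l^2 - 25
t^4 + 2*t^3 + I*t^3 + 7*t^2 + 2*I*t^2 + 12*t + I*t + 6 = (t + 1)^2*(t - 2*I)*(t + 3*I)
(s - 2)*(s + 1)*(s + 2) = s^3 + s^2 - 4*s - 4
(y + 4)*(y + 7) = y^2 + 11*y + 28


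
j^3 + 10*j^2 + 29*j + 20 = (j + 1)*(j + 4)*(j + 5)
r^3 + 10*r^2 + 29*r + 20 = (r + 1)*(r + 4)*(r + 5)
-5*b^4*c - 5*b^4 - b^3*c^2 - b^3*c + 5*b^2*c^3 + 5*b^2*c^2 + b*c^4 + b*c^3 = (-b + c)*(b + c)*(5*b + c)*(b*c + b)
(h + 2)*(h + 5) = h^2 + 7*h + 10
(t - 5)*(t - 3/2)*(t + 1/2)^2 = t^4 - 11*t^3/2 + 5*t^2/4 + 47*t/8 + 15/8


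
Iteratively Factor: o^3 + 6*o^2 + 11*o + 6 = (o + 2)*(o^2 + 4*o + 3) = (o + 2)*(o + 3)*(o + 1)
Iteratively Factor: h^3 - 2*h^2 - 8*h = (h)*(h^2 - 2*h - 8) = h*(h + 2)*(h - 4)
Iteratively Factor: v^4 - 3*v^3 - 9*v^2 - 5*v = (v + 1)*(v^3 - 4*v^2 - 5*v) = v*(v + 1)*(v^2 - 4*v - 5) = v*(v - 5)*(v + 1)*(v + 1)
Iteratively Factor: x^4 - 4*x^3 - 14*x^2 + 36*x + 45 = (x - 5)*(x^3 + x^2 - 9*x - 9) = (x - 5)*(x + 3)*(x^2 - 2*x - 3) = (x - 5)*(x - 3)*(x + 3)*(x + 1)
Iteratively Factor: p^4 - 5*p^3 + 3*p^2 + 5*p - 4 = (p + 1)*(p^3 - 6*p^2 + 9*p - 4) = (p - 1)*(p + 1)*(p^2 - 5*p + 4) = (p - 1)^2*(p + 1)*(p - 4)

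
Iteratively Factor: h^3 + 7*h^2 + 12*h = (h)*(h^2 + 7*h + 12) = h*(h + 4)*(h + 3)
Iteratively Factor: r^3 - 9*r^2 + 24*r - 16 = (r - 4)*(r^2 - 5*r + 4) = (r - 4)^2*(r - 1)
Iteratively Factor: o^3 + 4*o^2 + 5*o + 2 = (o + 1)*(o^2 + 3*o + 2) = (o + 1)*(o + 2)*(o + 1)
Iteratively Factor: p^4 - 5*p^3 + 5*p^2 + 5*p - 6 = (p - 2)*(p^3 - 3*p^2 - p + 3) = (p - 2)*(p + 1)*(p^2 - 4*p + 3) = (p - 3)*(p - 2)*(p + 1)*(p - 1)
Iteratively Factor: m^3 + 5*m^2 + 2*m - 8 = (m + 2)*(m^2 + 3*m - 4) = (m + 2)*(m + 4)*(m - 1)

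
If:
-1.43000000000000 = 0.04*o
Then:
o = -35.75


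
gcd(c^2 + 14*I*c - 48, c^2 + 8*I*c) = c + 8*I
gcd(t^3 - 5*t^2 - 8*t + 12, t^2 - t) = t - 1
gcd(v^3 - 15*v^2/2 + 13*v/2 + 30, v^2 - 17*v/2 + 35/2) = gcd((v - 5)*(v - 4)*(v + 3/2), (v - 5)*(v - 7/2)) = v - 5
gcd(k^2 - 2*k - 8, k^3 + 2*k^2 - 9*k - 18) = k + 2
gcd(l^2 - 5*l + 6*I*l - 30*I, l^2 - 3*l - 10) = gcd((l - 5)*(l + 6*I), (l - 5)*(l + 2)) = l - 5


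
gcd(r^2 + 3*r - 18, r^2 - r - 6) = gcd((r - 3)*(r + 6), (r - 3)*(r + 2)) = r - 3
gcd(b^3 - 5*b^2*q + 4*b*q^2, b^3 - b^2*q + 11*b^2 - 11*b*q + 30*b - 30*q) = -b + q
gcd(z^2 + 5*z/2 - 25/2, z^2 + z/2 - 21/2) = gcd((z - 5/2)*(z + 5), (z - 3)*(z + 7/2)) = 1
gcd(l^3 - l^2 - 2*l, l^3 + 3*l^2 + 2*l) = l^2 + l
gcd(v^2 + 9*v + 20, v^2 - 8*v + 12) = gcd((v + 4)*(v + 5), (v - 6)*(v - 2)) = 1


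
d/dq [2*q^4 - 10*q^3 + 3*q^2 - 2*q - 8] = 8*q^3 - 30*q^2 + 6*q - 2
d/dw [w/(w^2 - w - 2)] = (w^2 - w*(2*w - 1) - w - 2)/(-w^2 + w + 2)^2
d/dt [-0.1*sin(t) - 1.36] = -0.1*cos(t)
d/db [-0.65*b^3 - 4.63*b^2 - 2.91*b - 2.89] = -1.95*b^2 - 9.26*b - 2.91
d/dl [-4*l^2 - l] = -8*l - 1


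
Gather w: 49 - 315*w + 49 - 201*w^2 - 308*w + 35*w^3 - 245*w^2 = 35*w^3 - 446*w^2 - 623*w + 98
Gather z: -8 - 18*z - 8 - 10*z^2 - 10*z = -10*z^2 - 28*z - 16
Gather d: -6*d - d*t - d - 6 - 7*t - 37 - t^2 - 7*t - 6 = d*(-t - 7) - t^2 - 14*t - 49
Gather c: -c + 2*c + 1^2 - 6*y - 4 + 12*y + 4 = c + 6*y + 1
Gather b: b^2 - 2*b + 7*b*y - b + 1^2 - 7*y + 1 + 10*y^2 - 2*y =b^2 + b*(7*y - 3) + 10*y^2 - 9*y + 2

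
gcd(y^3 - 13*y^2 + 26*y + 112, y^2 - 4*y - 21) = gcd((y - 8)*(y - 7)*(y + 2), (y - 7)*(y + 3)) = y - 7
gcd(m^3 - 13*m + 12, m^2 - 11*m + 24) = m - 3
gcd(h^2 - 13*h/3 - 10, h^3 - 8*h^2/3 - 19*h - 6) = h - 6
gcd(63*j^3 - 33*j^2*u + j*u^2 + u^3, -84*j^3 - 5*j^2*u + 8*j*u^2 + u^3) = -21*j^2 + 4*j*u + u^2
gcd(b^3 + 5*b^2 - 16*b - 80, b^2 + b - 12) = b + 4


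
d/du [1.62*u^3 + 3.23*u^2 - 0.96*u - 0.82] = 4.86*u^2 + 6.46*u - 0.96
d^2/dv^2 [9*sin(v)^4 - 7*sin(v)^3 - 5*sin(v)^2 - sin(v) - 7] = -144*sin(v)^4 + 63*sin(v)^3 + 128*sin(v)^2 - 41*sin(v) - 10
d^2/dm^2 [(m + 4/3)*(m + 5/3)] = 2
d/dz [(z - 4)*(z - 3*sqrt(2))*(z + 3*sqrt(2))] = 3*z^2 - 8*z - 18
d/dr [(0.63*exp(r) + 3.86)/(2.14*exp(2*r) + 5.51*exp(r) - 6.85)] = (-(0.63*exp(r) + 3.86)*(4.28*exp(r) + 5.51) + 1.3482*exp(2*r) + 3.4713*exp(r) - 4.3155)*exp(r)/(2.14*exp(2*r) + 5.51*exp(r) - 6.85)^2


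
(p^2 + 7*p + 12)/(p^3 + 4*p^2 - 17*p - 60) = (p + 4)/(p^2 + p - 20)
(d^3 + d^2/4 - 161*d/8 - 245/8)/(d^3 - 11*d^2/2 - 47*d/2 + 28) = (4*d^2 - 13*d - 35)/(4*(d^2 - 9*d + 8))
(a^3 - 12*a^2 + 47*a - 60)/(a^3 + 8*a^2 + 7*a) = (a^3 - 12*a^2 + 47*a - 60)/(a*(a^2 + 8*a + 7))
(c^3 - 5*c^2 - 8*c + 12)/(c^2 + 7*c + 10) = (c^2 - 7*c + 6)/(c + 5)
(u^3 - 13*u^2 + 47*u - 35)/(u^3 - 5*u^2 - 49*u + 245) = (u - 1)/(u + 7)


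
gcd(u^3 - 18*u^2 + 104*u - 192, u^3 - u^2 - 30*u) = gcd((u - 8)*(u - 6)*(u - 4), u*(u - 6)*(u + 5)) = u - 6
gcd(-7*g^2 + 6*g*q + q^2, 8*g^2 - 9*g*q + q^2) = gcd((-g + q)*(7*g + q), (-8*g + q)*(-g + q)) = -g + q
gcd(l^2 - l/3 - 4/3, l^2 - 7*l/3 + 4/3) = l - 4/3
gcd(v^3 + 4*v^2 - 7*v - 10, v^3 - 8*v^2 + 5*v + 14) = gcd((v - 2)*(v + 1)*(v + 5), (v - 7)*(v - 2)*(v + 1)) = v^2 - v - 2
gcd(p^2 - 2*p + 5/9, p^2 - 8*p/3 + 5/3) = p - 5/3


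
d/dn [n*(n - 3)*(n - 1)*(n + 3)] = 4*n^3 - 3*n^2 - 18*n + 9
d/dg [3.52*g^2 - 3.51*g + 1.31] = 7.04*g - 3.51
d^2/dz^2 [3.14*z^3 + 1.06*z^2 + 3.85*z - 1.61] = 18.84*z + 2.12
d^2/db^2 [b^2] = 2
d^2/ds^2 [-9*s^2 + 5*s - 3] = -18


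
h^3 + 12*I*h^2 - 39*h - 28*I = (h + I)*(h + 4*I)*(h + 7*I)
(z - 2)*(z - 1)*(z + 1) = z^3 - 2*z^2 - z + 2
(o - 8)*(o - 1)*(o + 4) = o^3 - 5*o^2 - 28*o + 32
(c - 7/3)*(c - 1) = c^2 - 10*c/3 + 7/3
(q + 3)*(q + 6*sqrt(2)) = q^2 + 3*q + 6*sqrt(2)*q + 18*sqrt(2)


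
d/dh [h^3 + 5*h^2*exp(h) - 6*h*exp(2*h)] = 5*h^2*exp(h) + 3*h^2 - 12*h*exp(2*h) + 10*h*exp(h) - 6*exp(2*h)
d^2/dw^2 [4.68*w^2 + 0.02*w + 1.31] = 9.36000000000000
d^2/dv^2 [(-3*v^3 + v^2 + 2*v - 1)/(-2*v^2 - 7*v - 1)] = 6*(49*v^3 + 27*v^2 + 21*v + 20)/(8*v^6 + 84*v^5 + 306*v^4 + 427*v^3 + 153*v^2 + 21*v + 1)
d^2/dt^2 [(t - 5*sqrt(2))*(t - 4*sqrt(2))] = 2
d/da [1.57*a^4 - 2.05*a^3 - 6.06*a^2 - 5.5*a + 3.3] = 6.28*a^3 - 6.15*a^2 - 12.12*a - 5.5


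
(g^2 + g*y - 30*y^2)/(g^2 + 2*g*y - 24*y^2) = (-g + 5*y)/(-g + 4*y)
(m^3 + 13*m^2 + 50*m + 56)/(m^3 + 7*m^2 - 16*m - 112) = (m + 2)/(m - 4)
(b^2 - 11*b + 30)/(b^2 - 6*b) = (b - 5)/b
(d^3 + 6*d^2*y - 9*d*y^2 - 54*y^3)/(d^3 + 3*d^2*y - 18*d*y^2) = (d + 3*y)/d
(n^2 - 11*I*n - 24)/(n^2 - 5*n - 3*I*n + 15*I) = (n - 8*I)/(n - 5)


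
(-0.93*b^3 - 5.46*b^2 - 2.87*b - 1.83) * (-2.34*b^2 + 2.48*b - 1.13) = 2.1762*b^5 + 10.47*b^4 - 5.7741*b^3 + 3.3344*b^2 - 1.2953*b + 2.0679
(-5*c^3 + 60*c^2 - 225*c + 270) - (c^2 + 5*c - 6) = -5*c^3 + 59*c^2 - 230*c + 276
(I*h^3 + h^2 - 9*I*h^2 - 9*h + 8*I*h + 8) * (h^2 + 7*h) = I*h^5 + h^4 - 2*I*h^4 - 2*h^3 - 55*I*h^3 - 55*h^2 + 56*I*h^2 + 56*h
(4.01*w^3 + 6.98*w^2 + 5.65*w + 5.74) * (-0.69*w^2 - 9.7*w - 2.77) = -2.7669*w^5 - 43.7132*w^4 - 82.7122*w^3 - 78.1002*w^2 - 71.3285*w - 15.8998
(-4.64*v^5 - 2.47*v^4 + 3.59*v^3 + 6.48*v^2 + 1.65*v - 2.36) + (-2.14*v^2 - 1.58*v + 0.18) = -4.64*v^5 - 2.47*v^4 + 3.59*v^3 + 4.34*v^2 + 0.0699999999999998*v - 2.18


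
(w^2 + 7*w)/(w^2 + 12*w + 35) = w/(w + 5)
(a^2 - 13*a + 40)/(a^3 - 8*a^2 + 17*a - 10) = (a - 8)/(a^2 - 3*a + 2)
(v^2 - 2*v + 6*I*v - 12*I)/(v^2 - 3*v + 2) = (v + 6*I)/(v - 1)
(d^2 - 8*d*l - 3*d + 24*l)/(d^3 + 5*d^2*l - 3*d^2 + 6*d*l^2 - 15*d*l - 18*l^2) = (d - 8*l)/(d^2 + 5*d*l + 6*l^2)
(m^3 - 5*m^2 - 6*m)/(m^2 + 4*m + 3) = m*(m - 6)/(m + 3)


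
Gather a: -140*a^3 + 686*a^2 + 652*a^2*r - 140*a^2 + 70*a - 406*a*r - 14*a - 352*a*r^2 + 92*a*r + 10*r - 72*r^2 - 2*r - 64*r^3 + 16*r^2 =-140*a^3 + a^2*(652*r + 546) + a*(-352*r^2 - 314*r + 56) - 64*r^3 - 56*r^2 + 8*r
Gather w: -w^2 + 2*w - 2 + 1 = -w^2 + 2*w - 1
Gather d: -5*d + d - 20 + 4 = -4*d - 16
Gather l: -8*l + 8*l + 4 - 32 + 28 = 0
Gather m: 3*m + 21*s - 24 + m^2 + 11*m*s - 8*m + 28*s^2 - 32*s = m^2 + m*(11*s - 5) + 28*s^2 - 11*s - 24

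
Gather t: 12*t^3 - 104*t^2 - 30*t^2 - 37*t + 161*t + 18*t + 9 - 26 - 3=12*t^3 - 134*t^2 + 142*t - 20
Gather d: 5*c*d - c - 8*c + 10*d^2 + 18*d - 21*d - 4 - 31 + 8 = -9*c + 10*d^2 + d*(5*c - 3) - 27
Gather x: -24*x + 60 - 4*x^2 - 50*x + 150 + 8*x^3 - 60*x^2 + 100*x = 8*x^3 - 64*x^2 + 26*x + 210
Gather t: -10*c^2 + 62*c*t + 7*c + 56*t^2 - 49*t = -10*c^2 + 7*c + 56*t^2 + t*(62*c - 49)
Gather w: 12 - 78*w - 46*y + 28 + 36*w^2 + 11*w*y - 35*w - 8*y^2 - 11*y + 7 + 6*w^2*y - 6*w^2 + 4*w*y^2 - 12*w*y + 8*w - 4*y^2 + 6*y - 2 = w^2*(6*y + 30) + w*(4*y^2 - y - 105) - 12*y^2 - 51*y + 45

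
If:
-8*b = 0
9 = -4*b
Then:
No Solution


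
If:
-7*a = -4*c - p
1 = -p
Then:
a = 4*c/7 - 1/7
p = -1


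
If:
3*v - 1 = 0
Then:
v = 1/3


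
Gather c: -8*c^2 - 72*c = -8*c^2 - 72*c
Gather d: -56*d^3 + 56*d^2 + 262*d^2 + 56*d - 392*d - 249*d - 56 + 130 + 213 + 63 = -56*d^3 + 318*d^2 - 585*d + 350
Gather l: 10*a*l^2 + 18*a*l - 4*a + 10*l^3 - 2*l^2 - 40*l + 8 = -4*a + 10*l^3 + l^2*(10*a - 2) + l*(18*a - 40) + 8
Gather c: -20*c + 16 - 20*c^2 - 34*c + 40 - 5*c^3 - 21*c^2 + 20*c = -5*c^3 - 41*c^2 - 34*c + 56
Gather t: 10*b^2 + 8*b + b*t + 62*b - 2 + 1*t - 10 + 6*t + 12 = 10*b^2 + 70*b + t*(b + 7)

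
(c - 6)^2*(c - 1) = c^3 - 13*c^2 + 48*c - 36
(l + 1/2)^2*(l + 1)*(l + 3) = l^4 + 5*l^3 + 29*l^2/4 + 4*l + 3/4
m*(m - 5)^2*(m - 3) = m^4 - 13*m^3 + 55*m^2 - 75*m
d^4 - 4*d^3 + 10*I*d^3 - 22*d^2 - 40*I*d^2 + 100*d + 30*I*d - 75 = (d - 3)*(d - 1)*(d + 5*I)^2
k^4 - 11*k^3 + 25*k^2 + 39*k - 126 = (k - 7)*(k - 3)^2*(k + 2)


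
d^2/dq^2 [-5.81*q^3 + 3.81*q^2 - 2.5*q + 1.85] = 7.62 - 34.86*q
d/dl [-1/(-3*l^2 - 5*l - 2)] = (-6*l - 5)/(3*l^2 + 5*l + 2)^2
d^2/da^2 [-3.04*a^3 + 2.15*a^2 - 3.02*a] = 4.3 - 18.24*a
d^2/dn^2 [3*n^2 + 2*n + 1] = 6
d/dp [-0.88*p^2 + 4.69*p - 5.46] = 4.69 - 1.76*p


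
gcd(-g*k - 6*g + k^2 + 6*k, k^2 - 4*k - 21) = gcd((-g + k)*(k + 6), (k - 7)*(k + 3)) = 1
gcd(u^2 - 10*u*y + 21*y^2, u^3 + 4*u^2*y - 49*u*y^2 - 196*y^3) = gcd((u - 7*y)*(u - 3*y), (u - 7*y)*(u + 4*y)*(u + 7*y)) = -u + 7*y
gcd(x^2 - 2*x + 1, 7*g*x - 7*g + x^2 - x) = x - 1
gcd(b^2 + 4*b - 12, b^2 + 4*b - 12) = b^2 + 4*b - 12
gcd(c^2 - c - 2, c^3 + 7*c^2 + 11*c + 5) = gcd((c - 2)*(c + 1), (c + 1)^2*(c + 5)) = c + 1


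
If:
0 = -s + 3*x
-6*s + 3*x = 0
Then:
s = 0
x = 0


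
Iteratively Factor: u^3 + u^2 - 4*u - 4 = (u - 2)*(u^2 + 3*u + 2) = (u - 2)*(u + 1)*(u + 2)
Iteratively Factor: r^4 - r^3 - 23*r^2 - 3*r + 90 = (r + 3)*(r^3 - 4*r^2 - 11*r + 30) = (r - 5)*(r + 3)*(r^2 + r - 6) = (r - 5)*(r - 2)*(r + 3)*(r + 3)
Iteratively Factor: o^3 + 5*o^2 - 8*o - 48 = (o + 4)*(o^2 + o - 12) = (o - 3)*(o + 4)*(o + 4)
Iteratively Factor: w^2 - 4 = (w + 2)*(w - 2)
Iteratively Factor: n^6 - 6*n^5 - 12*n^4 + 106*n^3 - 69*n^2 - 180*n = (n - 5)*(n^5 - n^4 - 17*n^3 + 21*n^2 + 36*n) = (n - 5)*(n + 1)*(n^4 - 2*n^3 - 15*n^2 + 36*n) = (n - 5)*(n - 3)*(n + 1)*(n^3 + n^2 - 12*n) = (n - 5)*(n - 3)*(n + 1)*(n + 4)*(n^2 - 3*n) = (n - 5)*(n - 3)^2*(n + 1)*(n + 4)*(n)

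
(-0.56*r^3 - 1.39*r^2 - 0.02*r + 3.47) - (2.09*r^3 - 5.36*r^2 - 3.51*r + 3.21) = -2.65*r^3 + 3.97*r^2 + 3.49*r + 0.26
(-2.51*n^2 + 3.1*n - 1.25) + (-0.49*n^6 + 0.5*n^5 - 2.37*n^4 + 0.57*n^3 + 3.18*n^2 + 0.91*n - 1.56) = -0.49*n^6 + 0.5*n^5 - 2.37*n^4 + 0.57*n^3 + 0.67*n^2 + 4.01*n - 2.81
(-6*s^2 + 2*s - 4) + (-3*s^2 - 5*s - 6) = -9*s^2 - 3*s - 10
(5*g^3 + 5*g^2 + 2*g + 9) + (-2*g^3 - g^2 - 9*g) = 3*g^3 + 4*g^2 - 7*g + 9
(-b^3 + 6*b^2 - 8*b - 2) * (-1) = b^3 - 6*b^2 + 8*b + 2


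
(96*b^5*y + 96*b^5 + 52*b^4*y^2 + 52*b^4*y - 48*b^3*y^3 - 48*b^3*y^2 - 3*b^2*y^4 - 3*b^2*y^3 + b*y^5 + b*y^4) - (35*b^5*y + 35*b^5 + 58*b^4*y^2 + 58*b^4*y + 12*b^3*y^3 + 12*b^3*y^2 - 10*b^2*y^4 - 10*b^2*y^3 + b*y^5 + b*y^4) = 61*b^5*y + 61*b^5 - 6*b^4*y^2 - 6*b^4*y - 60*b^3*y^3 - 60*b^3*y^2 + 7*b^2*y^4 + 7*b^2*y^3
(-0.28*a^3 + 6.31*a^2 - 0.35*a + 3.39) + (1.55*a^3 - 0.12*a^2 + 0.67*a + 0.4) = 1.27*a^3 + 6.19*a^2 + 0.32*a + 3.79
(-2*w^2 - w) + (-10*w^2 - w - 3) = -12*w^2 - 2*w - 3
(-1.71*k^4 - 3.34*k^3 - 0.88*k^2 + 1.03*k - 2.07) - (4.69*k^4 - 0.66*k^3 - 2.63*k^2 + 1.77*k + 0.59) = -6.4*k^4 - 2.68*k^3 + 1.75*k^2 - 0.74*k - 2.66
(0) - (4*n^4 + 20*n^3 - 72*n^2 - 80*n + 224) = -4*n^4 - 20*n^3 + 72*n^2 + 80*n - 224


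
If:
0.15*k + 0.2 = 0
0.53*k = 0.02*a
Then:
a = -35.33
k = -1.33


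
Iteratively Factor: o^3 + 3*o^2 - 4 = (o - 1)*(o^2 + 4*o + 4) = (o - 1)*(o + 2)*(o + 2)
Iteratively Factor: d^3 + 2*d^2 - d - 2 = (d + 1)*(d^2 + d - 2) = (d + 1)*(d + 2)*(d - 1)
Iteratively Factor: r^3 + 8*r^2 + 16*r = (r + 4)*(r^2 + 4*r) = (r + 4)^2*(r)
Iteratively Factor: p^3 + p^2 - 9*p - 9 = (p + 3)*(p^2 - 2*p - 3) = (p + 1)*(p + 3)*(p - 3)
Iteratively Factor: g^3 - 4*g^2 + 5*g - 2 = (g - 2)*(g^2 - 2*g + 1) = (g - 2)*(g - 1)*(g - 1)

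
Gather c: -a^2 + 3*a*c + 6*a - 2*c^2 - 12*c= -a^2 + 6*a - 2*c^2 + c*(3*a - 12)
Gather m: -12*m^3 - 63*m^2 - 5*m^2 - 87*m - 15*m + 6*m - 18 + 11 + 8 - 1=-12*m^3 - 68*m^2 - 96*m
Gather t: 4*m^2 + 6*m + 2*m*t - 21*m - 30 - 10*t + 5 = 4*m^2 - 15*m + t*(2*m - 10) - 25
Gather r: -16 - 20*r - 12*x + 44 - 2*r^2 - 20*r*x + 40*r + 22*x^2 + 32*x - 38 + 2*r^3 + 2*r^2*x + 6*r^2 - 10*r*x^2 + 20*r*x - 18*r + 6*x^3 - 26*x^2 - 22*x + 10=2*r^3 + r^2*(2*x + 4) + r*(2 - 10*x^2) + 6*x^3 - 4*x^2 - 2*x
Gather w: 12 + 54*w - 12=54*w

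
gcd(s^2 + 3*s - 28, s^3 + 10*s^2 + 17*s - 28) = s + 7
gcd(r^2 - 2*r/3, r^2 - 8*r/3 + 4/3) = r - 2/3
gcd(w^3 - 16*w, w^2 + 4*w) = w^2 + 4*w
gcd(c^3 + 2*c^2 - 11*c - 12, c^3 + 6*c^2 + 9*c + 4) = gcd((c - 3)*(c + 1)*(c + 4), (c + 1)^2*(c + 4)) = c^2 + 5*c + 4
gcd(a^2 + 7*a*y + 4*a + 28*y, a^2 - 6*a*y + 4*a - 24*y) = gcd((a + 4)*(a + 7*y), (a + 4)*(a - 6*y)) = a + 4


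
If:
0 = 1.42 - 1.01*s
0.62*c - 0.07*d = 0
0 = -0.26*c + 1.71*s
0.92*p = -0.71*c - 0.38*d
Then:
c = 9.25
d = 81.90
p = -40.96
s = 1.41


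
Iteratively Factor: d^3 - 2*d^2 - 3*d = (d)*(d^2 - 2*d - 3) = d*(d + 1)*(d - 3)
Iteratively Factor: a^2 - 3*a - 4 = (a - 4)*(a + 1)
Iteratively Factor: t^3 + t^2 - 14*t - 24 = (t - 4)*(t^2 + 5*t + 6) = (t - 4)*(t + 2)*(t + 3)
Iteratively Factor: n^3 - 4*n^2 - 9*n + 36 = (n - 3)*(n^2 - n - 12) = (n - 3)*(n + 3)*(n - 4)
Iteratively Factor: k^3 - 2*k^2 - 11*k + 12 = (k - 4)*(k^2 + 2*k - 3) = (k - 4)*(k + 3)*(k - 1)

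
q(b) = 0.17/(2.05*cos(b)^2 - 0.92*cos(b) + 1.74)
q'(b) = 0.17*(4.1*sin(b)*cos(b) - 0.92*sin(b))/(2.05*cos(b)^2 - 0.92*cos(b) + 1.74)^2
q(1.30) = 0.10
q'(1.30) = 0.01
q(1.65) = 0.09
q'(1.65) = -0.06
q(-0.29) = 0.06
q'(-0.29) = -0.02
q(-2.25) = 0.05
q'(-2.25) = 0.05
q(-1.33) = 0.10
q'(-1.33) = -0.00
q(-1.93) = 0.07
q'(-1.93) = 0.07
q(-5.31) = 0.09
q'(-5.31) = 0.06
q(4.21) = 0.06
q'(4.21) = 0.06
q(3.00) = 0.04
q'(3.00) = -0.00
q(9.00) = 0.04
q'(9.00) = -0.02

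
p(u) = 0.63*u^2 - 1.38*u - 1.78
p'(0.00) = -1.38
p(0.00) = -1.78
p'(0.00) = -1.38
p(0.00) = -1.78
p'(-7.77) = -11.17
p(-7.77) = 46.98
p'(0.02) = -1.35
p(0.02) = -1.81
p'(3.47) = 2.99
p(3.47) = 1.02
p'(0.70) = -0.50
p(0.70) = -2.44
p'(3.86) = 3.48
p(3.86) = 2.28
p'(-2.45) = -4.47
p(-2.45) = 5.38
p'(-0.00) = -1.38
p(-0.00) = -1.78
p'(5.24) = 5.22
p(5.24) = 8.29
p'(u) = 1.26*u - 1.38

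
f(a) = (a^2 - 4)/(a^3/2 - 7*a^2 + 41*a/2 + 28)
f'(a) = 2*a/(a^3/2 - 7*a^2 + 41*a/2 + 28) + (a^2 - 4)*(-3*a^2/2 + 14*a - 41/2)/(a^3/2 - 7*a^2 + 41*a/2 + 28)^2 = 2*(-a^4 + 53*a^2 + 164)/(a^6 - 28*a^5 + 278*a^4 - 1036*a^3 + 113*a^2 + 4592*a + 3136)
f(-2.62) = -0.03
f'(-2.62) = 0.04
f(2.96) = 0.12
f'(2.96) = 0.17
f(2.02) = 0.00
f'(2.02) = 0.09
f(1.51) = -0.04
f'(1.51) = 0.07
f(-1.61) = 0.06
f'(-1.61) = 0.23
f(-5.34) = -0.07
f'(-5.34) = 0.00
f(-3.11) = -0.05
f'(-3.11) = 0.02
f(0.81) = -0.08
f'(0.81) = 0.06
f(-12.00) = -0.07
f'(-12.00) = 0.00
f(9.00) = 7.70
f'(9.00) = -10.52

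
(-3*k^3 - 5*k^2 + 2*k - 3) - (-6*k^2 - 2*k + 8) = -3*k^3 + k^2 + 4*k - 11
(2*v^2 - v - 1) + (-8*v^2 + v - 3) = -6*v^2 - 4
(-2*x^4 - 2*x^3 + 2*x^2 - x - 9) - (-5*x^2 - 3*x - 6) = -2*x^4 - 2*x^3 + 7*x^2 + 2*x - 3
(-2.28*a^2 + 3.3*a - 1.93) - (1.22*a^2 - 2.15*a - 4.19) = -3.5*a^2 + 5.45*a + 2.26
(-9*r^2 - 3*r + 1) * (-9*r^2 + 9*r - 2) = 81*r^4 - 54*r^3 - 18*r^2 + 15*r - 2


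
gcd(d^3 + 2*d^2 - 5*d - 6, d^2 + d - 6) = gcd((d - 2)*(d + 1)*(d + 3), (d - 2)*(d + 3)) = d^2 + d - 6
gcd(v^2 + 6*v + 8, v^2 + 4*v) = v + 4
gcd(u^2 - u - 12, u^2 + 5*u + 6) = u + 3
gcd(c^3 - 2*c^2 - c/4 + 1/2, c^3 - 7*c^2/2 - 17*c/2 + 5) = c - 1/2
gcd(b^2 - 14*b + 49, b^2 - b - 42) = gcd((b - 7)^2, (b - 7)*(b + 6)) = b - 7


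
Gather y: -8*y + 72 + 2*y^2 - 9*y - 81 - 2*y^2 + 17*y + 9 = 0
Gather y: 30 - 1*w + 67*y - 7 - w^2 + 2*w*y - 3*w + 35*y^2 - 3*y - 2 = -w^2 - 4*w + 35*y^2 + y*(2*w + 64) + 21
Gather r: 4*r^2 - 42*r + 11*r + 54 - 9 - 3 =4*r^2 - 31*r + 42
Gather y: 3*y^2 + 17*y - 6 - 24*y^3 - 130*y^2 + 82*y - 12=-24*y^3 - 127*y^2 + 99*y - 18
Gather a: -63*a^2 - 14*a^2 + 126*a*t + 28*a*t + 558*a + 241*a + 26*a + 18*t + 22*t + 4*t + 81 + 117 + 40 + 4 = -77*a^2 + a*(154*t + 825) + 44*t + 242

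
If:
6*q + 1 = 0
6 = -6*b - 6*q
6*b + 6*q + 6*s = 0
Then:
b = -5/6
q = -1/6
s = 1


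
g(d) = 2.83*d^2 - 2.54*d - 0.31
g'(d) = 5.66*d - 2.54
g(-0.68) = 2.73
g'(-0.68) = -6.39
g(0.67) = -0.74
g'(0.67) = 1.25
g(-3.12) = 35.16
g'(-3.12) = -20.20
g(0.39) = -0.87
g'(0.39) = -0.33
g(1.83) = 4.52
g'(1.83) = 7.82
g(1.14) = 0.47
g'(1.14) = 3.91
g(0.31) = -0.83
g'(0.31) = -0.79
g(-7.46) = 176.13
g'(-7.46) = -44.76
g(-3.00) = 32.78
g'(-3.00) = -19.52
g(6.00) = 86.33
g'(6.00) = 31.42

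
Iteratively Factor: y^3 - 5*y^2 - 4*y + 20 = (y + 2)*(y^2 - 7*y + 10) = (y - 2)*(y + 2)*(y - 5)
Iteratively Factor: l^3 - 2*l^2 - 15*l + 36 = (l + 4)*(l^2 - 6*l + 9) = (l - 3)*(l + 4)*(l - 3)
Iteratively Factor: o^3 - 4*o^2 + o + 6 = (o + 1)*(o^2 - 5*o + 6) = (o - 3)*(o + 1)*(o - 2)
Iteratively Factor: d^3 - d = (d - 1)*(d^2 + d) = (d - 1)*(d + 1)*(d)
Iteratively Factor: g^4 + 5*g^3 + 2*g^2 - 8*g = (g)*(g^3 + 5*g^2 + 2*g - 8) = g*(g - 1)*(g^2 + 6*g + 8) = g*(g - 1)*(g + 2)*(g + 4)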